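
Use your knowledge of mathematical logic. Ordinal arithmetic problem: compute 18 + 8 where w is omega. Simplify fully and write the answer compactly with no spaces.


Compute 18 + 8.
Ordinal + is associative but NOT commutative; for finite n>0, n + w = w but w + n stays w+n.
Both operands finite; ordinal + agrees with natural +: 18 + 8 = 26.
Result = 26

26


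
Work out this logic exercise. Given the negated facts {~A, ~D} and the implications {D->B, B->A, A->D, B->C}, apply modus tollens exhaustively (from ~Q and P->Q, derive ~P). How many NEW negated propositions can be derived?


Initial negated facts: {~A, ~D}
Apply modus tollens to closure:
  ~A and B->A  =>  ~B
Final negated: {~A, ~B, ~D}
New negations: {~B}
Count = 1

1


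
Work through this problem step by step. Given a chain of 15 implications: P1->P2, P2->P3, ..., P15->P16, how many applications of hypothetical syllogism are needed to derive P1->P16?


With 15 implications in a chain connecting 16 propositions:
P1->P2, P2->P3, ..., P15->P16
Steps needed = (number of implications) - 1 = 15 - 1 = 14

14


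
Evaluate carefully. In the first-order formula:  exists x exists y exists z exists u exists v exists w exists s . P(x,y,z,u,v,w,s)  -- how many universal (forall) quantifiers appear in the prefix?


Quantifier prefix: exists x exists y exists z exists u exists v exists w exists s
Mark each quantifier type:
  E E E E E E E
Universal count = 0, Existential count = 7
Asked for universal (forall) quantifiers: 0

0


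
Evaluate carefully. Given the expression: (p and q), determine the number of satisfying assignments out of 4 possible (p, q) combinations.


Check all 4 assignments:
p=0, q=0: 0
p=0, q=1: 0
p=1, q=0: 0
p=1, q=1: 1
Count of True = 1

1


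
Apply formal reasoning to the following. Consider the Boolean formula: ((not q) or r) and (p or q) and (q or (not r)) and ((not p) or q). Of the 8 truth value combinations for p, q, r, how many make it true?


Evaluate all 8 assignments for p, q, r:
p=0, q=0, r=0: 0
p=0, q=0, r=1: 0
p=0, q=1, r=0: 0
p=0, q=1, r=1: 1
p=1, q=0, r=0: 0
p=1, q=0, r=1: 0
p=1, q=1, r=0: 0
p=1, q=1, r=1: 1
Satisfying count = 2

2


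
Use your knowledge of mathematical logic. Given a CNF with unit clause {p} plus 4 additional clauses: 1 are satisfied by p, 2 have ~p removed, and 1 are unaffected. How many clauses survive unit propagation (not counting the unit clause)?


Satisfied (removed): 1
Shortened (remain): 2
Unchanged (remain): 1
Remaining = 2 + 1 = 3

3


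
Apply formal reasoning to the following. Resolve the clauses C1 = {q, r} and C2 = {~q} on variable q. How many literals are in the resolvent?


Remove q from C1 and ~q from C2.
C1 remainder: {r}
C2 remainder: {}
Union (resolvent): {r}
Resolvent has 1 literal(s).

1


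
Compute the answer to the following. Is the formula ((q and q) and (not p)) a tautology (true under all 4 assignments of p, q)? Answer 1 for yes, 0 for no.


Check all 4 assignments:
p=0, q=0: 0
p=0, q=1: 1
p=1, q=0: 0
p=1, q=1: 0
Satisfying count = 1/4.
Tautology iff count = 4: no.

0


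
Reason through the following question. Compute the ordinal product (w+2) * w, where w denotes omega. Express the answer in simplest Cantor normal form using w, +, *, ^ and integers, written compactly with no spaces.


Compute (w+2) * w.
Ordinal * is associative and left-distributive over +, but NOT commutative; for finite n>1, n*w = w but w*n stays w*n.
(w+2) * w = sup{(w+2)*k : k<w} = sup{w*k+2} = w^2 (the +2 tail is absorbed in the limit).
Result = w^2

w^2


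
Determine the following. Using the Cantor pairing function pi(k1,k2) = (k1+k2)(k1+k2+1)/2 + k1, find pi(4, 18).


k1 + k2 = 22
(k1+k2)(k1+k2+1)/2 = 22 * 23 / 2 = 253
pi = 253 + 4 = 257

257


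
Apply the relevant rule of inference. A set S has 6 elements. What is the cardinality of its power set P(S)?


The power set of a set with n elements has 2^n elements.
|P(S)| = 2^6 = 64

64


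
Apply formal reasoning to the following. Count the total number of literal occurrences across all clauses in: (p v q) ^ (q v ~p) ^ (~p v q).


Counting literals in each clause:
Clause 1: 2 literal(s)
Clause 2: 2 literal(s)
Clause 3: 2 literal(s)
Total = 6

6


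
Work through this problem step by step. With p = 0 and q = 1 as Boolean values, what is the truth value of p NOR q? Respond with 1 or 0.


p = 0, q = 1
Operation: p NOR q
Evaluate: 0 NOR 1 = 0

0


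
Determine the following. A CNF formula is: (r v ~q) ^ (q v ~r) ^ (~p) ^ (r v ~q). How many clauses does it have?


A CNF formula is a conjunction of clauses.
Clauses are separated by ^.
Counting the conjuncts: 4 clauses.

4


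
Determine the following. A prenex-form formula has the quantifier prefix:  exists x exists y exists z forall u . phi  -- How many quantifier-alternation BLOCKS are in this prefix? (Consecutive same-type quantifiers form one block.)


Quantifier-type sequence: E E E A  (A=forall, E=exists)
Group into maximal same-type runs:
  Ex3 | Ax1
Number of blocks = 2

2


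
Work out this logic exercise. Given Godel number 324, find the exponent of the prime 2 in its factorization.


Factorize 324 by dividing by 2 repeatedly.
Division steps: 2 divides 324 exactly 2 time(s).
Exponent of 2 = 2

2


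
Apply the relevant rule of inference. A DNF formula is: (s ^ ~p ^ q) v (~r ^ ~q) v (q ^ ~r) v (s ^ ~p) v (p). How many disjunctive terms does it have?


A DNF formula is a disjunction of terms (conjunctions).
Terms are separated by v.
Counting the disjuncts: 5 terms.

5


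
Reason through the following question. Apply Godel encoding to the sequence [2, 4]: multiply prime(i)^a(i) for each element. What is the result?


Encode each element as an exponent of the corresponding prime:
  2^2 = 4
  3^4 = 81
Product = 4 * 81 = 324

324


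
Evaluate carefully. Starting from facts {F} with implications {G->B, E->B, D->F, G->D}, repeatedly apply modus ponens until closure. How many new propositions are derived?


Initial facts: {F}
Apply modus ponens to closure:
  (no implication fires)
Final known: {F}
New propositions: {(none)}
Count = 0

0


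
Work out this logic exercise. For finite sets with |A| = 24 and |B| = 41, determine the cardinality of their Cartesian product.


The Cartesian product A x B contains all ordered pairs (a, b).
|A x B| = |A| * |B| = 24 * 41 = 984

984


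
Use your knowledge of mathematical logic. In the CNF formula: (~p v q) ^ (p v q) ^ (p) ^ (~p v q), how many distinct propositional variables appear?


Identify each variable that appears in the formula.
Variables found: p, q
Count = 2

2


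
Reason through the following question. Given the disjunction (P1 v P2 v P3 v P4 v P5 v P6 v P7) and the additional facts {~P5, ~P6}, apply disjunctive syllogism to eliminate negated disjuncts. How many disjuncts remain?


Original disjuncts (7): P1, P2, P3, P4, P5, P6, P7
Negated (eliminate): ~P5, ~P6
Remaining disjuncts: P1, P2, P3, P4, P7
Count = 7 - 2 = 5

5


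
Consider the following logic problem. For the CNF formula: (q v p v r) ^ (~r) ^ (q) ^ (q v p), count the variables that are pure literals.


Check each variable for pure literal status:
p: pure positive
q: pure positive
r: mixed (not pure)
Pure literal count = 2

2


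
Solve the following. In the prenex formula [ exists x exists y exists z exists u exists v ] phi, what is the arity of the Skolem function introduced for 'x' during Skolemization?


Quantifier prefix: exists x exists y exists z exists u exists v
'x' is existentially quantified at position 1.
No universal quantifiers precede it.
Skolem function arity = 0 (a Skolem constant)

0


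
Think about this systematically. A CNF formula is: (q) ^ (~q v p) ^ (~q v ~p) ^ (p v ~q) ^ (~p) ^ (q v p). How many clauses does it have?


A CNF formula is a conjunction of clauses.
Clauses are separated by ^.
Counting the conjuncts: 6 clauses.

6


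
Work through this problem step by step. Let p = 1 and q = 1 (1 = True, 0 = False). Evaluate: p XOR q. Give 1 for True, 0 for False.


p = 1, q = 1
Operation: p XOR q
Evaluate: 1 XOR 1 = 0

0


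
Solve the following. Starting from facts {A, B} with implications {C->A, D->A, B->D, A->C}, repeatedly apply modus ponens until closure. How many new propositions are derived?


Initial facts: {A, B}
Apply modus ponens to closure:
  B and B->D  =>  D
  A and A->C  =>  C
Final known: {A, B, C, D}
New propositions: {C, D}
Count = 2

2


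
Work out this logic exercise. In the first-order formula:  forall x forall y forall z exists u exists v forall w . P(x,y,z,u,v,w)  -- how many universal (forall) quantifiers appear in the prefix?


Quantifier prefix: forall x forall y forall z exists u exists v forall w
Mark each quantifier type:
  U U U E E U
Universal count = 4, Existential count = 2
Asked for universal (forall) quantifiers: 4

4


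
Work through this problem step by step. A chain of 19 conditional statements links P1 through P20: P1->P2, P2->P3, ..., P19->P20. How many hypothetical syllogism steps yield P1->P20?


With 19 implications in a chain connecting 20 propositions:
P1->P2, P2->P3, ..., P19->P20
Steps needed = (number of implications) - 1 = 19 - 1 = 18

18


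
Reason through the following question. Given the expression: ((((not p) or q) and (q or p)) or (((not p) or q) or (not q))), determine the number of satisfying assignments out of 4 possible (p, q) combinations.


Check all 4 assignments:
p=0, q=0: 1
p=0, q=1: 1
p=1, q=0: 1
p=1, q=1: 1
Count of True = 4

4


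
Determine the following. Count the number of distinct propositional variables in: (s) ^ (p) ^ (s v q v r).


Identify each variable that appears in the formula.
Variables found: p, q, r, s
Count = 4

4


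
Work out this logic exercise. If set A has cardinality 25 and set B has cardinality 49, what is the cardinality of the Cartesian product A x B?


The Cartesian product A x B contains all ordered pairs (a, b).
|A x B| = |A| * |B| = 25 * 49 = 1225

1225


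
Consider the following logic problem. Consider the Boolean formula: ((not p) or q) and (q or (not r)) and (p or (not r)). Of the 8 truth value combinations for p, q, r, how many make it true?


Evaluate all 8 assignments for p, q, r:
p=0, q=0, r=0: 1
p=0, q=0, r=1: 0
p=0, q=1, r=0: 1
p=0, q=1, r=1: 0
p=1, q=0, r=0: 0
p=1, q=0, r=1: 0
p=1, q=1, r=0: 1
p=1, q=1, r=1: 1
Satisfying count = 4

4


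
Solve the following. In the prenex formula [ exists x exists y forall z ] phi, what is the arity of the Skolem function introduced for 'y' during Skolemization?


Quantifier prefix: exists x exists y forall z
'y' is existentially quantified at position 2.
No universal quantifiers precede it.
Skolem function arity = 0 (a Skolem constant)

0


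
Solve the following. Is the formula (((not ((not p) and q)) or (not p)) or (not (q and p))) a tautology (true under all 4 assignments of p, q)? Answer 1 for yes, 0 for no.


Check all 4 assignments:
p=0, q=0: 1
p=0, q=1: 1
p=1, q=0: 1
p=1, q=1: 1
Satisfying count = 4/4.
Tautology iff count = 4: yes.

1


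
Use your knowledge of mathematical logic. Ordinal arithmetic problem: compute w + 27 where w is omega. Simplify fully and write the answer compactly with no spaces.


Compute w + 27.
Ordinal + is associative but NOT commutative; for finite n>0, n + w = w but w + n stays w+n.
w + 27 is already in normal form (a successor ordinal beyond w).
Result = w+27

w+27


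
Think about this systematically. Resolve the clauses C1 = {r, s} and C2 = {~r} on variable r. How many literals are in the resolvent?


Remove r from C1 and ~r from C2.
C1 remainder: {s}
C2 remainder: {}
Union (resolvent): {s}
Resolvent has 1 literal(s).

1


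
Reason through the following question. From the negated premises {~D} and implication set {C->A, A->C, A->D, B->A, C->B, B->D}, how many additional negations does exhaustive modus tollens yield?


Initial negated facts: {~D}
Apply modus tollens to closure:
  ~D and A->D  =>  ~A
  ~A and B->A  =>  ~B
  ~B and C->B  =>  ~C
Final negated: {~A, ~B, ~C, ~D}
New negations: {~A, ~B, ~C}
Count = 3

3


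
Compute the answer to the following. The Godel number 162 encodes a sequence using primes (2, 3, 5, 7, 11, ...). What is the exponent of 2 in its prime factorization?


Factorize 162 by dividing by 2 repeatedly.
Division steps: 2 divides 162 exactly 1 time(s).
Exponent of 2 = 1

1


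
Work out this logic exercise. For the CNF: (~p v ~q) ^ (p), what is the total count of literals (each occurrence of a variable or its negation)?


Counting literals in each clause:
Clause 1: 2 literal(s)
Clause 2: 1 literal(s)
Total = 3

3


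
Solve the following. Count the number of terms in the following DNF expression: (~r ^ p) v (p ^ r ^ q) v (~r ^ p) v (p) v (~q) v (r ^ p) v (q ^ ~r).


A DNF formula is a disjunction of terms (conjunctions).
Terms are separated by v.
Counting the disjuncts: 7 terms.

7


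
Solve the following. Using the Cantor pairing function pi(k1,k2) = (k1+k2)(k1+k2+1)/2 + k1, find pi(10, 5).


k1 + k2 = 15
(k1+k2)(k1+k2+1)/2 = 15 * 16 / 2 = 120
pi = 120 + 10 = 130

130


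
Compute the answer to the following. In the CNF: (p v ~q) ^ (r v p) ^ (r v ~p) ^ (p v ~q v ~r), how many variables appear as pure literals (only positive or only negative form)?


Check each variable for pure literal status:
p: mixed (not pure)
q: pure negative
r: mixed (not pure)
Pure literal count = 1

1


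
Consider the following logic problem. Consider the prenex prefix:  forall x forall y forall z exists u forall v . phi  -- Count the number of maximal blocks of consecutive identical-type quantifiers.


Quantifier-type sequence: A A A E A  (A=forall, E=exists)
Group into maximal same-type runs:
  Ax3 | Ex1 | Ax1
Number of blocks = 3

3


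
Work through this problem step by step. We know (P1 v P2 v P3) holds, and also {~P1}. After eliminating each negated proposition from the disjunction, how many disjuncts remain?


Original disjuncts (3): P1, P2, P3
Negated (eliminate): ~P1
Remaining disjuncts: P2, P3
Count = 3 - 1 = 2

2


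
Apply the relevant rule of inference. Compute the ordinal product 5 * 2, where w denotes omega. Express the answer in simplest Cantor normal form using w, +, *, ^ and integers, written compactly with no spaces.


Compute 5 * 2.
Ordinal * is associative and left-distributive over +, but NOT commutative; for finite n>1, n*w = w but w*n stays w*n.
Both finite; ordinal * agrees with natural *: 5 * 2 = 10.
Result = 10

10


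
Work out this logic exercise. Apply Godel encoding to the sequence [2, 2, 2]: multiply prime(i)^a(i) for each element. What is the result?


Encode each element as an exponent of the corresponding prime:
  2^2 = 4
  3^2 = 9
  5^2 = 25
Product = 4 * 9 * 25 = 900

900


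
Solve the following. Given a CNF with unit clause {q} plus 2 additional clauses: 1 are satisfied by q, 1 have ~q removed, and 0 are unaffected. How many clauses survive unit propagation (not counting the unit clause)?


Satisfied (removed): 1
Shortened (remain): 1
Unchanged (remain): 0
Remaining = 1 + 0 = 1

1


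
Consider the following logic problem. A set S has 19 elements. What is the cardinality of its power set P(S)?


The power set of a set with n elements has 2^n elements.
|P(S)| = 2^19 = 524288

524288


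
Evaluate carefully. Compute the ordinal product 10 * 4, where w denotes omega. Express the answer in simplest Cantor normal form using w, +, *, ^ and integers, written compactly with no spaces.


Compute 10 * 4.
Ordinal * is associative and left-distributive over +, but NOT commutative; for finite n>1, n*w = w but w*n stays w*n.
Both finite; ordinal * agrees with natural *: 10 * 4 = 40.
Result = 40

40


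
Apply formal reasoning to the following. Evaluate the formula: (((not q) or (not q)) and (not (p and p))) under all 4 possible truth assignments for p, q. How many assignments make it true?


Check all 4 assignments:
p=0, q=0: 1
p=0, q=1: 0
p=1, q=0: 0
p=1, q=1: 0
Count of True = 1

1


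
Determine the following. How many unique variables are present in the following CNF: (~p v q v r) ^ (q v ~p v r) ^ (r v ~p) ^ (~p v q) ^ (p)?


Identify each variable that appears in the formula.
Variables found: p, q, r
Count = 3

3


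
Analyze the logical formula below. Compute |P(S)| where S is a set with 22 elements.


The power set of a set with n elements has 2^n elements.
|P(S)| = 2^22 = 4194304

4194304


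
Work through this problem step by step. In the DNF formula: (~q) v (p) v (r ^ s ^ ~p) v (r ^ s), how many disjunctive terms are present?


A DNF formula is a disjunction of terms (conjunctions).
Terms are separated by v.
Counting the disjuncts: 4 terms.

4


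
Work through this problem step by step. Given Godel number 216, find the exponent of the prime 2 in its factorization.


Factorize 216 by dividing by 2 repeatedly.
Division steps: 2 divides 216 exactly 3 time(s).
Exponent of 2 = 3

3


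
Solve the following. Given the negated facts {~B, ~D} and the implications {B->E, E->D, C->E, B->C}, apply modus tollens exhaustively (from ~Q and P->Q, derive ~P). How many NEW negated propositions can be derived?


Initial negated facts: {~B, ~D}
Apply modus tollens to closure:
  ~D and E->D  =>  ~E
  ~E and C->E  =>  ~C
Final negated: {~B, ~C, ~D, ~E}
New negations: {~C, ~E}
Count = 2

2


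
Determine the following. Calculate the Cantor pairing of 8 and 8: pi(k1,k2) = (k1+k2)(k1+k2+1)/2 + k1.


k1 + k2 = 16
(k1+k2)(k1+k2+1)/2 = 16 * 17 / 2 = 136
pi = 136 + 8 = 144

144


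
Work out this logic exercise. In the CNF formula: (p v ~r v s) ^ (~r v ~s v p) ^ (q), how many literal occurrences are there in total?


Counting literals in each clause:
Clause 1: 3 literal(s)
Clause 2: 3 literal(s)
Clause 3: 1 literal(s)
Total = 7

7


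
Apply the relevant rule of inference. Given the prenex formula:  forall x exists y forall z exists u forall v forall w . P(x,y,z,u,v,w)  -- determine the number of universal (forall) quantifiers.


Quantifier prefix: forall x exists y forall z exists u forall v forall w
Mark each quantifier type:
  U E U E U U
Universal count = 4, Existential count = 2
Asked for universal (forall) quantifiers: 4

4


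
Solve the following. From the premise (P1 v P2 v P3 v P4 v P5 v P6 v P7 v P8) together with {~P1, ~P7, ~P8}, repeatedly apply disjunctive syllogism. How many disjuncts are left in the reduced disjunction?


Original disjuncts (8): P1, P2, P3, P4, P5, P6, P7, P8
Negated (eliminate): ~P1, ~P7, ~P8
Remaining disjuncts: P2, P3, P4, P5, P6
Count = 8 - 3 = 5

5


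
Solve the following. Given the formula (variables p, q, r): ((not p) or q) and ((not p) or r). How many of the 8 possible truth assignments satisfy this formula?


Evaluate all 8 assignments for p, q, r:
p=0, q=0, r=0: 1
p=0, q=0, r=1: 1
p=0, q=1, r=0: 1
p=0, q=1, r=1: 1
p=1, q=0, r=0: 0
p=1, q=0, r=1: 0
p=1, q=1, r=0: 0
p=1, q=1, r=1: 1
Satisfying count = 5

5


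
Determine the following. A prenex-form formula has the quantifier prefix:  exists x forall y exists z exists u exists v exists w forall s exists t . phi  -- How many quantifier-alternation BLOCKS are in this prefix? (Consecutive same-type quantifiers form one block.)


Quantifier-type sequence: E A E E E E A E  (A=forall, E=exists)
Group into maximal same-type runs:
  Ex1 | Ax1 | Ex4 | Ax1 | Ex1
Number of blocks = 5

5


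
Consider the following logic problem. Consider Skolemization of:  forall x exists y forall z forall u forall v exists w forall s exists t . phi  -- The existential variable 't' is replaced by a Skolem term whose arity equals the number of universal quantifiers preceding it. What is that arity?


Quantifier prefix: forall x exists y forall z forall u forall v exists w forall s exists t
't' is existentially quantified at position 8.
Universal variables preceding it: x, z, u, v, s
Skolem function arity = 5

5


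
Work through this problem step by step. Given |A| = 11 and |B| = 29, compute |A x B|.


The Cartesian product A x B contains all ordered pairs (a, b).
|A x B| = |A| * |B| = 11 * 29 = 319

319


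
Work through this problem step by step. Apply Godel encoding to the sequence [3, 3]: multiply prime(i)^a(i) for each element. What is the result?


Encode each element as an exponent of the corresponding prime:
  2^3 = 8
  3^3 = 27
Product = 8 * 27 = 216

216


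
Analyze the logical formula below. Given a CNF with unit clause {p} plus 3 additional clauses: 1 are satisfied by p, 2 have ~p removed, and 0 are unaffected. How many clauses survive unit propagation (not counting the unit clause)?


Satisfied (removed): 1
Shortened (remain): 2
Unchanged (remain): 0
Remaining = 2 + 0 = 2

2


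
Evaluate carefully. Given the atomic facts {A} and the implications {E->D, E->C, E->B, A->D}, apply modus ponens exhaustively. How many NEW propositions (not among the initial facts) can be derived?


Initial facts: {A}
Apply modus ponens to closure:
  A and A->D  =>  D
Final known: {A, D}
New propositions: {D}
Count = 1

1


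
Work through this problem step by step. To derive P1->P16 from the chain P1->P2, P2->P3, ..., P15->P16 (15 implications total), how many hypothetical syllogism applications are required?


With 15 implications in a chain connecting 16 propositions:
P1->P2, P2->P3, ..., P15->P16
Steps needed = (number of implications) - 1 = 15 - 1 = 14

14


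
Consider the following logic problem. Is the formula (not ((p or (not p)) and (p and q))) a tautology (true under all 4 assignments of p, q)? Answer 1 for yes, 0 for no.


Check all 4 assignments:
p=0, q=0: 1
p=0, q=1: 1
p=1, q=0: 1
p=1, q=1: 0
Satisfying count = 3/4.
Tautology iff count = 4: no.

0


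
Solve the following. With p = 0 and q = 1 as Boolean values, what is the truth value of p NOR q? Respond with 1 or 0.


p = 0, q = 1
Operation: p NOR q
Evaluate: 0 NOR 1 = 0

0


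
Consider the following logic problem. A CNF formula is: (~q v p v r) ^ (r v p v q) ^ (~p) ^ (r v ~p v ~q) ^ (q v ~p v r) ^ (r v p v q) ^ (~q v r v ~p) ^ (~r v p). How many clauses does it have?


A CNF formula is a conjunction of clauses.
Clauses are separated by ^.
Counting the conjuncts: 8 clauses.

8


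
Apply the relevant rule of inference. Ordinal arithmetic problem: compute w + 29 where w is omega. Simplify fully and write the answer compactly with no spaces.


Compute w + 29.
Ordinal + is associative but NOT commutative; for finite n>0, n + w = w but w + n stays w+n.
w + 29 is already in normal form (a successor ordinal beyond w).
Result = w+29

w+29


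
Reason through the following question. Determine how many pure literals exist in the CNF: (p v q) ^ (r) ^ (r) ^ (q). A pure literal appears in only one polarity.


Check each variable for pure literal status:
p: pure positive
q: pure positive
r: pure positive
Pure literal count = 3

3


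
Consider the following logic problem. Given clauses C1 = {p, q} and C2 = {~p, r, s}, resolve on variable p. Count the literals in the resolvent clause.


Remove p from C1 and ~p from C2.
C1 remainder: {q}
C2 remainder: {r, s}
Union (resolvent): {q, r, s}
Resolvent has 3 literal(s).

3


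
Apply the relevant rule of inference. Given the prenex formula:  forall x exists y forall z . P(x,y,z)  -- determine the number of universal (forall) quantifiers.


Quantifier prefix: forall x exists y forall z
Mark each quantifier type:
  U E U
Universal count = 2, Existential count = 1
Asked for universal (forall) quantifiers: 2

2


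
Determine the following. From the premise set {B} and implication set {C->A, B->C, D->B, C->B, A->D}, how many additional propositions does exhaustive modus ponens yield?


Initial facts: {B}
Apply modus ponens to closure:
  B and B->C  =>  C
  C and C->A  =>  A
  A and A->D  =>  D
Final known: {A, B, C, D}
New propositions: {A, C, D}
Count = 3

3


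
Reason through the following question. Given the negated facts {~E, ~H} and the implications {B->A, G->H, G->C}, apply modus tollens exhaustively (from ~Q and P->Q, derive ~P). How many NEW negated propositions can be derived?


Initial negated facts: {~E, ~H}
Apply modus tollens to closure:
  ~H and G->H  =>  ~G
Final negated: {~E, ~G, ~H}
New negations: {~G}
Count = 1

1


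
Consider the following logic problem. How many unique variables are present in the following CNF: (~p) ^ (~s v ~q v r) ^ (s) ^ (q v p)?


Identify each variable that appears in the formula.
Variables found: p, q, r, s
Count = 4

4


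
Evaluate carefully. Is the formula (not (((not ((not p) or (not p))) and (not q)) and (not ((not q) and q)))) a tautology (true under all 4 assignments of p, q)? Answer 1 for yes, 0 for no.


Check all 4 assignments:
p=0, q=0: 1
p=0, q=1: 1
p=1, q=0: 0
p=1, q=1: 1
Satisfying count = 3/4.
Tautology iff count = 4: no.

0


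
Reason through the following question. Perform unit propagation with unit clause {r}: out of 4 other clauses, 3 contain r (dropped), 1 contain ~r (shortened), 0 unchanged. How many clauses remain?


Satisfied (removed): 3
Shortened (remain): 1
Unchanged (remain): 0
Remaining = 1 + 0 = 1

1


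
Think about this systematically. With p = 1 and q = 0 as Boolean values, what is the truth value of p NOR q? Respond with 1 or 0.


p = 1, q = 0
Operation: p NOR q
Evaluate: 1 NOR 0 = 0

0


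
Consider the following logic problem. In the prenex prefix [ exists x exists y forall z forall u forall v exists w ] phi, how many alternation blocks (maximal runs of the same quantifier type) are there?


Quantifier-type sequence: E E A A A E  (A=forall, E=exists)
Group into maximal same-type runs:
  Ex2 | Ax3 | Ex1
Number of blocks = 3

3


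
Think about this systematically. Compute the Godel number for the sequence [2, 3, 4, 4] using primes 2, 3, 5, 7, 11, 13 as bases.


Encode each element as an exponent of the corresponding prime:
  2^2 = 4
  3^3 = 27
  5^4 = 625
  7^4 = 2401
Product = 4 * 27 * 625 * 2401 = 162067500

162067500


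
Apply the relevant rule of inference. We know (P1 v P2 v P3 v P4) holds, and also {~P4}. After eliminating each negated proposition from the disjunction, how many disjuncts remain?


Original disjuncts (4): P1, P2, P3, P4
Negated (eliminate): ~P4
Remaining disjuncts: P1, P2, P3
Count = 4 - 1 = 3

3


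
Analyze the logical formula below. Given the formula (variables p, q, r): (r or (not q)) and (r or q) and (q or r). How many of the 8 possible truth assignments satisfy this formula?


Evaluate all 8 assignments for p, q, r:
p=0, q=0, r=0: 0
p=0, q=0, r=1: 1
p=0, q=1, r=0: 0
p=0, q=1, r=1: 1
p=1, q=0, r=0: 0
p=1, q=0, r=1: 1
p=1, q=1, r=0: 0
p=1, q=1, r=1: 1
Satisfying count = 4

4


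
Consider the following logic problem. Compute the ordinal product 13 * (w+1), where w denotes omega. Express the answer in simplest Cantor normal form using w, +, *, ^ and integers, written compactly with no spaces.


Compute 13 * (w+1).
Ordinal * is associative and left-distributive over +, but NOT commutative; for finite n>1, n*w = w but w*n stays w*n.
By left-distributivity: 13 * (w+1) = 13*w + 13*1 = w + 13 = w+13.
Result = w+13

w+13


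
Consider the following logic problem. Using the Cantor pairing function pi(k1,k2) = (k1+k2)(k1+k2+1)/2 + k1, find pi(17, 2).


k1 + k2 = 19
(k1+k2)(k1+k2+1)/2 = 19 * 20 / 2 = 190
pi = 190 + 17 = 207

207


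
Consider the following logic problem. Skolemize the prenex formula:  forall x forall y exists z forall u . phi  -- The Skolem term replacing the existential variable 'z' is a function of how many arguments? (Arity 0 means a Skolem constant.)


Quantifier prefix: forall x forall y exists z forall u
'z' is existentially quantified at position 3.
Universal variables preceding it: x, y
Skolem function arity = 2

2


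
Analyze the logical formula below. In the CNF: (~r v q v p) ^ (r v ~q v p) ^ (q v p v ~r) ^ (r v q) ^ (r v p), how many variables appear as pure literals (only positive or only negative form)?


Check each variable for pure literal status:
p: pure positive
q: mixed (not pure)
r: mixed (not pure)
Pure literal count = 1

1


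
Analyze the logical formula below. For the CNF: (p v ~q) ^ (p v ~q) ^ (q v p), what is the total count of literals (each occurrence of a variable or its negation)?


Counting literals in each clause:
Clause 1: 2 literal(s)
Clause 2: 2 literal(s)
Clause 3: 2 literal(s)
Total = 6

6


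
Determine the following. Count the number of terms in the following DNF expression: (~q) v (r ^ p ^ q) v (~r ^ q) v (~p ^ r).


A DNF formula is a disjunction of terms (conjunctions).
Terms are separated by v.
Counting the disjuncts: 4 terms.

4


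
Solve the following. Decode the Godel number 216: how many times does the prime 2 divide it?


Factorize 216 by dividing by 2 repeatedly.
Division steps: 2 divides 216 exactly 3 time(s).
Exponent of 2 = 3

3


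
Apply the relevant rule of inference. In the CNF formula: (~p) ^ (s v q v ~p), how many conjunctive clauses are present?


A CNF formula is a conjunction of clauses.
Clauses are separated by ^.
Counting the conjuncts: 2 clauses.

2


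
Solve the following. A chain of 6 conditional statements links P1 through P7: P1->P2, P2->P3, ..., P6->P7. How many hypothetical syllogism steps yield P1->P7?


With 6 implications in a chain connecting 7 propositions:
P1->P2, P2->P3, ..., P6->P7
Steps needed = (number of implications) - 1 = 6 - 1 = 5

5


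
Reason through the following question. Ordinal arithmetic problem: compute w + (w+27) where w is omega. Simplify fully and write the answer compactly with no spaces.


Compute w + (w+27).
Ordinal + is associative but NOT commutative; for finite n>0, n + w = w but w + n stays w+n.
w + (w+27) = (w+w) + 27 = w*2+27.
Result = w*2+27

w*2+27


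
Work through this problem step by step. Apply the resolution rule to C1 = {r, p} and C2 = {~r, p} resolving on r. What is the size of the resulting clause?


Remove r from C1 and ~r from C2.
C1 remainder: {p}
C2 remainder: {p}
Union (resolvent): {p}
Resolvent has 1 literal(s).

1


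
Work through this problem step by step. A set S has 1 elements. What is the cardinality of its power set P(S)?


The power set of a set with n elements has 2^n elements.
|P(S)| = 2^1 = 2

2


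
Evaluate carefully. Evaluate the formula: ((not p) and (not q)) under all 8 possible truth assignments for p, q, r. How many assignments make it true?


Check all 8 assignments:
p=0, q=0, r=0: 1
p=0, q=0, r=1: 1
p=0, q=1, r=0: 0
p=0, q=1, r=1: 0
p=1, q=0, r=0: 0
p=1, q=0, r=1: 0
p=1, q=1, r=0: 0
p=1, q=1, r=1: 0
Count of True = 2

2


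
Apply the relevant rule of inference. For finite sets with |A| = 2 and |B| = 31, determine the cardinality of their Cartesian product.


The Cartesian product A x B contains all ordered pairs (a, b).
|A x B| = |A| * |B| = 2 * 31 = 62

62


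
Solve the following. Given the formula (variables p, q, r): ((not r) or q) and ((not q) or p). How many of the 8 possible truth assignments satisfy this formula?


Evaluate all 8 assignments for p, q, r:
p=0, q=0, r=0: 1
p=0, q=0, r=1: 0
p=0, q=1, r=0: 0
p=0, q=1, r=1: 0
p=1, q=0, r=0: 1
p=1, q=0, r=1: 0
p=1, q=1, r=0: 1
p=1, q=1, r=1: 1
Satisfying count = 4

4


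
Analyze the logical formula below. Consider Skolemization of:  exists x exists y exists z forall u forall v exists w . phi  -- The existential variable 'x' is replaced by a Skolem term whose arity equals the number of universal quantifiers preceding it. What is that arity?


Quantifier prefix: exists x exists y exists z forall u forall v exists w
'x' is existentially quantified at position 1.
No universal quantifiers precede it.
Skolem function arity = 0 (a Skolem constant)

0


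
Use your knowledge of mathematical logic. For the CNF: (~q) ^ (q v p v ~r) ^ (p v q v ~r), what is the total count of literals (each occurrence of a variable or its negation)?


Counting literals in each clause:
Clause 1: 1 literal(s)
Clause 2: 3 literal(s)
Clause 3: 3 literal(s)
Total = 7

7


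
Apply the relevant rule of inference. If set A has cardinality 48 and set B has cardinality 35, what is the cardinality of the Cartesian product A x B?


The Cartesian product A x B contains all ordered pairs (a, b).
|A x B| = |A| * |B| = 48 * 35 = 1680

1680


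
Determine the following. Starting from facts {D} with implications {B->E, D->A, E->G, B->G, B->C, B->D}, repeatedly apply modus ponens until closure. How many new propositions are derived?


Initial facts: {D}
Apply modus ponens to closure:
  D and D->A  =>  A
Final known: {A, D}
New propositions: {A}
Count = 1

1


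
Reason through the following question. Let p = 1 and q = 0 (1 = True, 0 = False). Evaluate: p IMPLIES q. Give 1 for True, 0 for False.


p = 1, q = 0
Operation: p IMPLIES q
Evaluate: 1 IMPLIES 0 = 0

0


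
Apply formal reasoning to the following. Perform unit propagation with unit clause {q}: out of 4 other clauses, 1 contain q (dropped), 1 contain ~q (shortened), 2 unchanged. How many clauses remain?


Satisfied (removed): 1
Shortened (remain): 1
Unchanged (remain): 2
Remaining = 1 + 2 = 3

3


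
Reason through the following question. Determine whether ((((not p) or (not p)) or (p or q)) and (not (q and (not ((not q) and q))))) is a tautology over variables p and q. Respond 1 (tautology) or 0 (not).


Check all 4 assignments:
p=0, q=0: 1
p=0, q=1: 0
p=1, q=0: 1
p=1, q=1: 0
Satisfying count = 2/4.
Tautology iff count = 4: no.

0


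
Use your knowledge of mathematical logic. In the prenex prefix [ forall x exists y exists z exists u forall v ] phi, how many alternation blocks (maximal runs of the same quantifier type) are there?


Quantifier-type sequence: A E E E A  (A=forall, E=exists)
Group into maximal same-type runs:
  Ax1 | Ex3 | Ax1
Number of blocks = 3

3


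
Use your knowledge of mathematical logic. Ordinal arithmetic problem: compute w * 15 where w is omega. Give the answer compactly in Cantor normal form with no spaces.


Compute w * 15.
Ordinal * is associative and left-distributive over +, but NOT commutative; for finite n>1, n*w = w but w*n stays w*n.
w * 15 means 15 copies of w concatenated: w*15.
Result = w*15

w*15


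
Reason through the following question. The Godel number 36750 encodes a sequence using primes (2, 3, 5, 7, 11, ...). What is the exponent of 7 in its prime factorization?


Factorize 36750 by dividing by 7 repeatedly.
Division steps: 7 divides 36750 exactly 2 time(s).
Exponent of 7 = 2

2


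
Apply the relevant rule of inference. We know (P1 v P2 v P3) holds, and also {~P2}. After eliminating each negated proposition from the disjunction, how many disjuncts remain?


Original disjuncts (3): P1, P2, P3
Negated (eliminate): ~P2
Remaining disjuncts: P1, P3
Count = 3 - 1 = 2

2


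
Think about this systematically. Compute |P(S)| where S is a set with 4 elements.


The power set of a set with n elements has 2^n elements.
|P(S)| = 2^4 = 16

16


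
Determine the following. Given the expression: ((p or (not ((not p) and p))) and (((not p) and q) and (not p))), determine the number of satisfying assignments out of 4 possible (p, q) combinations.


Check all 4 assignments:
p=0, q=0: 0
p=0, q=1: 1
p=1, q=0: 0
p=1, q=1: 0
Count of True = 1

1


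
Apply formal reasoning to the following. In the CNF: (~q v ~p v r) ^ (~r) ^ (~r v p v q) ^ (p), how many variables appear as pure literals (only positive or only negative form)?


Check each variable for pure literal status:
p: mixed (not pure)
q: mixed (not pure)
r: mixed (not pure)
Pure literal count = 0

0


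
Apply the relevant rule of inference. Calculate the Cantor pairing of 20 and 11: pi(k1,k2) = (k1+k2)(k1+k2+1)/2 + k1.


k1 + k2 = 31
(k1+k2)(k1+k2+1)/2 = 31 * 32 / 2 = 496
pi = 496 + 20 = 516

516


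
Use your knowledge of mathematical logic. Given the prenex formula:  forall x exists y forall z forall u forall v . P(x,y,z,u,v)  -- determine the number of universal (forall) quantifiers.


Quantifier prefix: forall x exists y forall z forall u forall v
Mark each quantifier type:
  U E U U U
Universal count = 4, Existential count = 1
Asked for universal (forall) quantifiers: 4

4


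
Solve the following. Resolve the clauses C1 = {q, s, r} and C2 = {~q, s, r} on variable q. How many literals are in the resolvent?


Remove q from C1 and ~q from C2.
C1 remainder: {s, r}
C2 remainder: {s, r}
Union (resolvent): {r, s}
Resolvent has 2 literal(s).

2


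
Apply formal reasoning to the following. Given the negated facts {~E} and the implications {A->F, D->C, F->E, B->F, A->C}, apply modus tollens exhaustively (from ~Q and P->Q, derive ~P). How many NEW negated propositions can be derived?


Initial negated facts: {~E}
Apply modus tollens to closure:
  ~E and F->E  =>  ~F
  ~F and B->F  =>  ~B
  ~F and A->F  =>  ~A
Final negated: {~A, ~B, ~E, ~F}
New negations: {~A, ~B, ~F}
Count = 3

3


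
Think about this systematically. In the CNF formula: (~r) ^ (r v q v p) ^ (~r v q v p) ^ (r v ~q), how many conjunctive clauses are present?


A CNF formula is a conjunction of clauses.
Clauses are separated by ^.
Counting the conjuncts: 4 clauses.

4


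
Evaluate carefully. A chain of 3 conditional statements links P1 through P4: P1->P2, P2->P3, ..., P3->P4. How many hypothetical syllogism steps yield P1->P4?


With 3 implications in a chain connecting 4 propositions:
P1->P2, P2->P3, ..., P3->P4
Steps needed = (number of implications) - 1 = 3 - 1 = 2

2


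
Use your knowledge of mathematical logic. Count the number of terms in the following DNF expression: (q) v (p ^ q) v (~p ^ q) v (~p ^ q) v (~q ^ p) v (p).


A DNF formula is a disjunction of terms (conjunctions).
Terms are separated by v.
Counting the disjuncts: 6 terms.

6


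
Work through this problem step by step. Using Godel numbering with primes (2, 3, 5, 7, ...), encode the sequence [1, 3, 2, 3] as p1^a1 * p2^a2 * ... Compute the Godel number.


Encode each element as an exponent of the corresponding prime:
  2^1 = 2
  3^3 = 27
  5^2 = 25
  7^3 = 343
Product = 2 * 27 * 25 * 343 = 463050

463050


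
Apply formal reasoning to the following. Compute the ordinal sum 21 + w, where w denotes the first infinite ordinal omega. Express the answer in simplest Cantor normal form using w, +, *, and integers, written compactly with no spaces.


Compute 21 + w.
Ordinal + is associative but NOT commutative; for finite n>0, n + w = w but w + n stays w+n.
Any finite left addend is absorbed by w on the right: 21 + w = w.
Result = w

w


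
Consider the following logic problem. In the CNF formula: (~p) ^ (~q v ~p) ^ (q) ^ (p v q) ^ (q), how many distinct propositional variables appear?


Identify each variable that appears in the formula.
Variables found: p, q
Count = 2

2


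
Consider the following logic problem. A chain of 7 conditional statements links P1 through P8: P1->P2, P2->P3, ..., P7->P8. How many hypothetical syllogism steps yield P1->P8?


With 7 implications in a chain connecting 8 propositions:
P1->P2, P2->P3, ..., P7->P8
Steps needed = (number of implications) - 1 = 7 - 1 = 6

6


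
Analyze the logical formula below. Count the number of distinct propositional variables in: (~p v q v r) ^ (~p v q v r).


Identify each variable that appears in the formula.
Variables found: p, q, r
Count = 3

3


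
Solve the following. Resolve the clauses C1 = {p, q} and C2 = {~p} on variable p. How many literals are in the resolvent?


Remove p from C1 and ~p from C2.
C1 remainder: {q}
C2 remainder: {}
Union (resolvent): {q}
Resolvent has 1 literal(s).

1


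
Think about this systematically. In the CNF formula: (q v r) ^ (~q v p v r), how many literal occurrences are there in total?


Counting literals in each clause:
Clause 1: 2 literal(s)
Clause 2: 3 literal(s)
Total = 5

5
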